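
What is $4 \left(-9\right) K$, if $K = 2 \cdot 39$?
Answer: $-2808$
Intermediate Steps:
$K = 78$
$4 \left(-9\right) K = 4 \left(-9\right) 78 = \left(-36\right) 78 = -2808$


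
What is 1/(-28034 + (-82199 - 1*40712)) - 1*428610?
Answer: -64696536451/150945 ≈ -4.2861e+5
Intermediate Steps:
1/(-28034 + (-82199 - 1*40712)) - 1*428610 = 1/(-28034 + (-82199 - 40712)) - 428610 = 1/(-28034 - 122911) - 428610 = 1/(-150945) - 428610 = -1/150945 - 428610 = -64696536451/150945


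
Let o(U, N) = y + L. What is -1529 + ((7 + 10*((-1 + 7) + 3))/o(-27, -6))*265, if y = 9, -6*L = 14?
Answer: 9307/4 ≈ 2326.8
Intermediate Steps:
L = -7/3 (L = -⅙*14 = -7/3 ≈ -2.3333)
o(U, N) = 20/3 (o(U, N) = 9 - 7/3 = 20/3)
-1529 + ((7 + 10*((-1 + 7) + 3))/o(-27, -6))*265 = -1529 + ((7 + 10*((-1 + 7) + 3))/(20/3))*265 = -1529 + ((7 + 10*(6 + 3))*(3/20))*265 = -1529 + ((7 + 10*9)*(3/20))*265 = -1529 + ((7 + 90)*(3/20))*265 = -1529 + (97*(3/20))*265 = -1529 + (291/20)*265 = -1529 + 15423/4 = 9307/4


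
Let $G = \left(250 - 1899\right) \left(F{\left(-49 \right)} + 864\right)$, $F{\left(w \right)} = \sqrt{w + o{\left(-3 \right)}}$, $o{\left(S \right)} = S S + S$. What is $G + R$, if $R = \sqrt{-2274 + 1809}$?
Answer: $-1424736 + i \sqrt{465} - 1649 i \sqrt{43} \approx -1.4247 \cdot 10^{6} - 10792.0 i$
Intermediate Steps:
$o{\left(S \right)} = S + S^{2}$ ($o{\left(S \right)} = S^{2} + S = S + S^{2}$)
$F{\left(w \right)} = \sqrt{6 + w}$ ($F{\left(w \right)} = \sqrt{w - 3 \left(1 - 3\right)} = \sqrt{w - -6} = \sqrt{w + 6} = \sqrt{6 + w}$)
$G = -1424736 - 1649 i \sqrt{43}$ ($G = \left(250 - 1899\right) \left(\sqrt{6 - 49} + 864\right) = - 1649 \left(\sqrt{-43} + 864\right) = - 1649 \left(i \sqrt{43} + 864\right) = - 1649 \left(864 + i \sqrt{43}\right) = -1424736 - 1649 i \sqrt{43} \approx -1.4247 \cdot 10^{6} - 10813.0 i$)
$R = i \sqrt{465}$ ($R = \sqrt{-465} = i \sqrt{465} \approx 21.564 i$)
$G + R = \left(-1424736 - 1649 i \sqrt{43}\right) + i \sqrt{465} = -1424736 + i \sqrt{465} - 1649 i \sqrt{43}$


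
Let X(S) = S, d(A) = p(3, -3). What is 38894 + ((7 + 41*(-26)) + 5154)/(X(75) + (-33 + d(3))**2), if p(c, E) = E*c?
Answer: 23843387/613 ≈ 38896.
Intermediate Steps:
d(A) = -9 (d(A) = -3*3 = -9)
38894 + ((7 + 41*(-26)) + 5154)/(X(75) + (-33 + d(3))**2) = 38894 + ((7 + 41*(-26)) + 5154)/(75 + (-33 - 9)**2) = 38894 + ((7 - 1066) + 5154)/(75 + (-42)**2) = 38894 + (-1059 + 5154)/(75 + 1764) = 38894 + 4095/1839 = 38894 + 4095*(1/1839) = 38894 + 1365/613 = 23843387/613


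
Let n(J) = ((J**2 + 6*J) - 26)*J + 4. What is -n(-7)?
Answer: -137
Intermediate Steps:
n(J) = 4 + J*(-26 + J**2 + 6*J) (n(J) = (-26 + J**2 + 6*J)*J + 4 = J*(-26 + J**2 + 6*J) + 4 = 4 + J*(-26 + J**2 + 6*J))
-n(-7) = -(4 + (-7)**3 - 26*(-7) + 6*(-7)**2) = -(4 - 343 + 182 + 6*49) = -(4 - 343 + 182 + 294) = -1*137 = -137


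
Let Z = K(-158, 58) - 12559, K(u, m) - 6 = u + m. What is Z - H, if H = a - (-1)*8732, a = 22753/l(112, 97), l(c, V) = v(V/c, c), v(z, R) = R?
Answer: -2417873/112 ≈ -21588.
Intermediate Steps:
l(c, V) = c
K(u, m) = 6 + m + u (K(u, m) = 6 + (u + m) = 6 + (m + u) = 6 + m + u)
a = 22753/112 ≈ 203.15
Z = -12653 (Z = (6 + 58 - 158) - 12559 = -94 - 12559 = -12653)
H = 1000737/112 (H = 22753/112 - (-1)*8732 = 22753/112 - 1*(-8732) = 22753/112 + 8732 = 1000737/112 ≈ 8935.2)
Z - H = -12653 - 1*1000737/112 = -12653 - 1000737/112 = -2417873/112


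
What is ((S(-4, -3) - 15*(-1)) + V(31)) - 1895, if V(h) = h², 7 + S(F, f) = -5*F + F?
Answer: -910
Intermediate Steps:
S(F, f) = -7 - 4*F (S(F, f) = -7 + (-5*F + F) = -7 - 4*F)
((S(-4, -3) - 15*(-1)) + V(31)) - 1895 = (((-7 - 4*(-4)) - 15*(-1)) + 31²) - 1895 = (((-7 + 16) + 15) + 961) - 1895 = ((9 + 15) + 961) - 1895 = (24 + 961) - 1895 = 985 - 1895 = -910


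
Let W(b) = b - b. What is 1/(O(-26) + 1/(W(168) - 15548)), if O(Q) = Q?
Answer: -15548/404249 ≈ -0.038461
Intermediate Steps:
W(b) = 0
1/(O(-26) + 1/(W(168) - 15548)) = 1/(-26 + 1/(0 - 15548)) = 1/(-26 + 1/(-15548)) = 1/(-26 - 1/15548) = 1/(-404249/15548) = -15548/404249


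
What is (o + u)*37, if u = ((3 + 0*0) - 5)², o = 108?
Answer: 4144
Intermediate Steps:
u = 4 (u = ((3 + 0) - 5)² = (3 - 5)² = (-2)² = 4)
(o + u)*37 = (108 + 4)*37 = 112*37 = 4144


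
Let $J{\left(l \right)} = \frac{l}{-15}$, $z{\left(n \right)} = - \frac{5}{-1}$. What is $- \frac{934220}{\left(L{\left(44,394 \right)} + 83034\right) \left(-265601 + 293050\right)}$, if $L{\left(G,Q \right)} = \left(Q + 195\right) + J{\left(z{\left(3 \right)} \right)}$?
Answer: $- \frac{700665}{1721518933} \approx -0.000407$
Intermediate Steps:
$z{\left(n \right)} = 5$ ($z{\left(n \right)} = \left(-5\right) \left(-1\right) = 5$)
$J{\left(l \right)} = - \frac{l}{15}$ ($J{\left(l \right)} = l \left(- \frac{1}{15}\right) = - \frac{l}{15}$)
$L{\left(G,Q \right)} = \frac{584}{3} + Q$ ($L{\left(G,Q \right)} = \left(Q + 195\right) - \frac{1}{3} = \left(195 + Q\right) - \frac{1}{3} = \frac{584}{3} + Q$)
$- \frac{934220}{\left(L{\left(44,394 \right)} + 83034\right) \left(-265601 + 293050\right)} = - \frac{934220}{\left(\left(\frac{584}{3} + 394\right) + 83034\right) \left(-265601 + 293050\right)} = - \frac{934220}{\left(\frac{1766}{3} + 83034\right) 27449} = - \frac{934220}{\frac{250868}{3} \cdot 27449} = - \frac{934220}{\frac{6886075732}{3}} = \left(-934220\right) \frac{3}{6886075732} = - \frac{700665}{1721518933}$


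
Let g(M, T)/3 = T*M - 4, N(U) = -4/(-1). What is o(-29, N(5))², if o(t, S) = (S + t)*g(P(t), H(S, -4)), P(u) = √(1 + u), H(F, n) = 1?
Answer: 22500*(2 - I*√7)² ≈ -67500.0 - 2.3812e+5*I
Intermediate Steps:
N(U) = 4 (N(U) = -4*(-1) = 4)
g(M, T) = -12 + 3*M*T (g(M, T) = 3*(T*M - 4) = 3*(M*T - 4) = 3*(-4 + M*T) = -12 + 3*M*T)
o(t, S) = (-12 + 3*√(1 + t))*(S + t) (o(t, S) = (S + t)*(-12 + 3*√(1 + t)*1) = (S + t)*(-12 + 3*√(1 + t)) = (-12 + 3*√(1 + t))*(S + t))
o(-29, N(5))² = (3*(-4 + √(1 - 29))*(4 - 29))² = (3*(-4 + √(-28))*(-25))² = (3*(-4 + 2*I*√7)*(-25))² = (300 - 150*I*√7)²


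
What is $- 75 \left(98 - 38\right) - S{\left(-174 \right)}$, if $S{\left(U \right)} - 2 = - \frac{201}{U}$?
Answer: $- \frac{261183}{58} \approx -4503.2$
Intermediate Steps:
$S{\left(U \right)} = 2 - \frac{201}{U}$
$- 75 \left(98 - 38\right) - S{\left(-174 \right)} = - 75 \left(98 - 38\right) - \left(2 - \frac{201}{-174}\right) = \left(-75\right) 60 - \left(2 - - \frac{67}{58}\right) = -4500 - \left(2 + \frac{67}{58}\right) = -4500 - \frac{183}{58} = - \frac{261183}{58}$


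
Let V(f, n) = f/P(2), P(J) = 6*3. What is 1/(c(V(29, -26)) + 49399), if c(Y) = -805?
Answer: 1/48594 ≈ 2.0579e-5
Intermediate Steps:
P(J) = 18
V(f, n) = f/18
1/(c(V(29, -26)) + 49399) = 1/(-805 + 49399) = 1/48594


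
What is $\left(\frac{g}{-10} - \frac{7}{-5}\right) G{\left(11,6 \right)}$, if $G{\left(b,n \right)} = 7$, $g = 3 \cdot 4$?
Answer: $\frac{7}{5} \approx 1.4$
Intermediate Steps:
$g = 12$
$\left(\frac{g}{-10} - \frac{7}{-5}\right) G{\left(11,6 \right)} = \left(\frac{12}{-10} - \frac{7}{-5}\right) 7 = \left(12 \left(- \frac{1}{10}\right) - - \frac{7}{5}\right) 7 = \left(- \frac{6}{5} + \frac{7}{5}\right) 7 = \frac{1}{5} \cdot 7 = \frac{7}{5}$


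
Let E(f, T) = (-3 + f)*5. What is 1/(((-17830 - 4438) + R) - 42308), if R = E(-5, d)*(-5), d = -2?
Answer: -1/64376 ≈ -1.5534e-5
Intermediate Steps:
E(f, T) = -15 + 5*f
R = 200 (R = (-15 + 5*(-5))*(-5) = (-15 - 25)*(-5) = -40*(-5) = 200)
1/(((-17830 - 4438) + R) - 42308) = 1/(((-17830 - 4438) + 200) - 42308) = 1/((-22268 + 200) - 42308) = 1/(-22068 - 42308) = 1/(-64376) = -1/64376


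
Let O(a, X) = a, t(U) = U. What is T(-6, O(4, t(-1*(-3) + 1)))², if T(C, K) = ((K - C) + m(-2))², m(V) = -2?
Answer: 4096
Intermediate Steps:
T(C, K) = (-2 + K - C)² (T(C, K) = ((K - C) - 2)² = (-2 + K - C)²)
T(-6, O(4, t(-1*(-3) + 1)))² = ((2 - 6 - 1*4)²)² = ((2 - 6 - 4)²)² = ((-8)²)² = 64² = 4096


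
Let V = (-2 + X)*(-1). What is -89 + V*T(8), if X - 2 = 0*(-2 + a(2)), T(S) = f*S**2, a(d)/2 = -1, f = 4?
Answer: -89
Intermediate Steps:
a(d) = -2 (a(d) = 2*(-1) = -2)
T(S) = 4*S**2
X = 2 (X = 2 + 0*(-2 - 2) = 2 + 0*(-4) = 2 + 0 = 2)
V = 0 (V = (-2 + 2)*(-1) = 0*(-1) = 0)
-89 + V*T(8) = -89 + 0*(4*8**2) = -89 + 0*(4*64) = -89 + 0*256 = -89 + 0 = -89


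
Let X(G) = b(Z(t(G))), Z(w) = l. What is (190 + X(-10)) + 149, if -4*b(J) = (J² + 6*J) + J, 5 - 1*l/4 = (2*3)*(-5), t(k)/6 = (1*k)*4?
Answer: -4806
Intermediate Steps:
t(k) = 24*k (t(k) = 6*((1*k)*4) = 6*(k*4) = 6*(4*k) = 24*k)
l = 140 (l = 20 - 4*2*3*(-5) = 20 - 24*(-5) = 20 - 4*(-30) = 20 + 120 = 140)
Z(w) = 140
b(J) = -7*J/4 - J²/4 (b(J) = -((J² + 6*J) + J)/4 = -(J² + 7*J)/4 = -7*J/4 - J²/4)
X(G) = -5145 (X(G) = -¼*140*(7 + 140) = -¼*140*147 = -5145)
(190 + X(-10)) + 149 = (190 - 5145) + 149 = -4955 + 149 = -4806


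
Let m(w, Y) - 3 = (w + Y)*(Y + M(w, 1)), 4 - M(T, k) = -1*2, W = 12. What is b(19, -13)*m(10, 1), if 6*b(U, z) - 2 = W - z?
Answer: 360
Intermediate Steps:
M(T, k) = 6 (M(T, k) = 4 - (-1)*2 = 4 - 1*(-2) = 4 + 2 = 6)
m(w, Y) = 3 + (6 + Y)*(Y + w) (m(w, Y) = 3 + (w + Y)*(Y + 6) = 3 + (Y + w)*(6 + Y) = 3 + (6 + Y)*(Y + w))
b(U, z) = 7/3 - z/6 (b(U, z) = ⅓ + (12 - z)/6 = ⅓ + (2 - z/6) = 7/3 - z/6)
b(19, -13)*m(10, 1) = (7/3 - ⅙*(-13))*(3 + 1² + 6*1 + 6*10 + 1*10) = (7/3 + 13/6)*(3 + 1 + 6 + 60 + 10) = (9/2)*80 = 360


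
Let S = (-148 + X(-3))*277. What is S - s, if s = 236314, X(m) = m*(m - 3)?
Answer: -272324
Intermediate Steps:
X(m) = m*(-3 + m)
S = -36010 (S = (-148 - 3*(-3 - 3))*277 = (-148 - 3*(-6))*277 = (-148 + 18)*277 = -130*277 = -36010)
S - s = -36010 - 1*236314 = -36010 - 236314 = -272324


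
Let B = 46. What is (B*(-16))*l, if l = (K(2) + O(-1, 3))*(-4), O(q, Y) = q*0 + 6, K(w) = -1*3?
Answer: 8832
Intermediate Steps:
K(w) = -3
O(q, Y) = 6 (O(q, Y) = 0 + 6 = 6)
l = -12 (l = (-3 + 6)*(-4) = 3*(-4) = -12)
(B*(-16))*l = (46*(-16))*(-12) = -736*(-12) = 8832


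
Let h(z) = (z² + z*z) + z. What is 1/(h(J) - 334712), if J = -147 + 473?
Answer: -1/121834 ≈ -8.2079e-6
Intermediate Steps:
J = 326
h(z) = z + 2*z² (h(z) = (z² + z²) + z = 2*z² + z = z + 2*z²)
1/(h(J) - 334712) = 1/(326*(1 + 2*326) - 334712) = 1/(326*(1 + 652) - 334712) = 1/(326*653 - 334712) = 1/(212878 - 334712) = 1/(-121834) = -1/121834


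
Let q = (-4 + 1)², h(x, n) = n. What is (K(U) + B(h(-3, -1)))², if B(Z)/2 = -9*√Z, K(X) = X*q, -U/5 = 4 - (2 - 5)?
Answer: 98901 + 11340*I ≈ 98901.0 + 11340.0*I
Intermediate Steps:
q = 9 (q = (-3)² = 9)
U = -35 (U = -5*(4 - (2 - 5)) = -5*(4 - 1*(-3)) = -5*(4 + 3) = -5*7 = -35)
K(X) = 9*X (K(X) = X*9 = 9*X)
B(Z) = -18*√Z (B(Z) = 2*(-9*√Z) = -18*√Z)
(K(U) + B(h(-3, -1)))² = (9*(-35) - 18*I)² = (-315 - 18*I)²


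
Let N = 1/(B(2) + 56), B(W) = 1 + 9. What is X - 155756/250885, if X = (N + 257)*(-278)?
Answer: -591556093393/8279205 ≈ -71451.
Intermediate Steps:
B(W) = 10
N = 1/66 (N = 1/(10 + 56) = 1/66 ≈ 0.015152)
X = -2357857/33 (X = (1/66 + 257)*(-278) = (16963/66)*(-278) = -2357857/33 ≈ -71450.)
X - 155756/250885 = -2357857/33 - 155756/250885 = -591556093393/8279205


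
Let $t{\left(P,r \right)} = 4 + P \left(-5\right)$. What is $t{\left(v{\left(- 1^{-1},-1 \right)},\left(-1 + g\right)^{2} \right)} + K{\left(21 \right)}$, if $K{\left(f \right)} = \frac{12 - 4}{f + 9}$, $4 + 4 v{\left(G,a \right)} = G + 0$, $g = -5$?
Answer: $\frac{631}{60} \approx 10.517$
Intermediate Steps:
$v{\left(G,a \right)} = -1 + \frac{G}{4}$ ($v{\left(G,a \right)} = -1 + \frac{G + 0}{4} = -1 + \frac{G}{4}$)
$t{\left(P,r \right)} = 4 - 5 P$
$K{\left(f \right)} = \frac{8}{9 + f}$
$t{\left(v{\left(- 1^{-1},-1 \right)},\left(-1 + g\right)^{2} \right)} + K{\left(21 \right)} = \left(4 - 5 \left(-1 + \frac{\left(-1\right) 1^{-1}}{4}\right)\right) + \frac{8}{9 + 21} = \left(4 - 5 \left(-1 + \frac{\left(-1\right) 1}{4}\right)\right) + \frac{8}{30} = \left(4 - 5 \left(-1 + \frac{1}{4} \left(-1\right)\right)\right) + 8 \cdot \frac{1}{30} = \left(4 - 5 \left(-1 - \frac{1}{4}\right)\right) + \frac{4}{15} = \left(4 - - \frac{25}{4}\right) + \frac{4}{15} = \left(4 + \frac{25}{4}\right) + \frac{4}{15} = \frac{41}{4} + \frac{4}{15} = \frac{631}{60}$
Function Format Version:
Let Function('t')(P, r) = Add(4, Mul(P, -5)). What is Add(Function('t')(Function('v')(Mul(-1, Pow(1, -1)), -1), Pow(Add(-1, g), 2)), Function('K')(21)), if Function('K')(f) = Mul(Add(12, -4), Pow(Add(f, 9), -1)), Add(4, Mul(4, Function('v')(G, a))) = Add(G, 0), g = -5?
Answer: Rational(631, 60) ≈ 10.517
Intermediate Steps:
Function('v')(G, a) = Add(-1, Mul(Rational(1, 4), G)) (Function('v')(G, a) = Add(-1, Mul(Rational(1, 4), Add(G, 0))) = Add(-1, Mul(Rational(1, 4), G)))
Function('t')(P, r) = Add(4, Mul(-5, P))
Function('K')(f) = Mul(8, Pow(Add(9, f), -1))
Add(Function('t')(Function('v')(Mul(-1, Pow(1, -1)), -1), Pow(Add(-1, g), 2)), Function('K')(21)) = Add(Add(4, Mul(-5, Add(-1, Mul(Rational(1, 4), Mul(-1, Pow(1, -1)))))), Mul(8, Pow(Add(9, 21), -1))) = Add(Add(4, Mul(-5, Add(-1, Mul(Rational(1, 4), Mul(-1, 1))))), Mul(8, Pow(30, -1))) = Add(Add(4, Mul(-5, Add(-1, Mul(Rational(1, 4), -1)))), Mul(8, Rational(1, 30))) = Add(Add(4, Mul(-5, Add(-1, Rational(-1, 4)))), Rational(4, 15)) = Add(Add(4, Mul(-5, Rational(-5, 4))), Rational(4, 15)) = Add(Add(4, Rational(25, 4)), Rational(4, 15)) = Add(Rational(41, 4), Rational(4, 15)) = Rational(631, 60)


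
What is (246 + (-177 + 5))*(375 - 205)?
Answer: 12580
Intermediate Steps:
(246 + (-177 + 5))*(375 - 205) = (246 - 172)*170 = 74*170 = 12580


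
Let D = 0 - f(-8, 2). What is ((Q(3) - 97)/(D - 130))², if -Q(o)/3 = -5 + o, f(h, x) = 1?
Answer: 8281/17161 ≈ 0.48255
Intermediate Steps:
D = -1 (D = 0 - 1*1 = 0 - 1 = -1)
Q(o) = 15 - 3*o (Q(o) = -3*(-5 + o) = 15 - 3*o)
((Q(3) - 97)/(D - 130))² = (((15 - 3*3) - 97)/(-1 - 130))² = (((15 - 9) - 97)/(-131))² = ((6 - 97)*(-1/131))² = (-91*(-1/131))² = (91/131)² = 8281/17161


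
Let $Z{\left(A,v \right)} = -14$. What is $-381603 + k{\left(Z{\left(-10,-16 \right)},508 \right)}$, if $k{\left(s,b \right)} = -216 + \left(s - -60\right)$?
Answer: $-381773$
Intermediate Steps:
$k{\left(s,b \right)} = -156 + s$ ($k{\left(s,b \right)} = -216 + \left(s + 60\right) = -216 + \left(60 + s\right) = -156 + s$)
$-381603 + k{\left(Z{\left(-10,-16 \right)},508 \right)} = -381603 - 170 = -381773$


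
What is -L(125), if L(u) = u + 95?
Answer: -220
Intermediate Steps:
L(u) = 95 + u
-L(125) = -(95 + 125) = -1*220 = -220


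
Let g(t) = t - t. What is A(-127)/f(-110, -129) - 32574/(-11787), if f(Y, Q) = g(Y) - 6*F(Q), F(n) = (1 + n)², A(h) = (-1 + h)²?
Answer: 61219/23574 ≈ 2.5969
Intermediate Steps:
g(t) = 0
f(Y, Q) = -6*(1 + Q)² (f(Y, Q) = 0 - 6*(1 + Q)² = -6*(1 + Q)²)
A(-127)/f(-110, -129) - 32574/(-11787) = (-1 - 127)²/((-6*(1 - 129)²)) - 32574/(-11787) = (-128)²/((-6*(-128)²)) - 32574*(-1/11787) = 16384/((-6*16384)) + 10858/3929 = 16384/(-98304) + 10858/3929 = 16384*(-1/98304) + 10858/3929 = -⅙ + 10858/3929 = 61219/23574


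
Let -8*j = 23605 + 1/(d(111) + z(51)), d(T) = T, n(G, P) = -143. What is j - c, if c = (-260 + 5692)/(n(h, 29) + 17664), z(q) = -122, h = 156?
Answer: -324991125/110132 ≈ -2950.9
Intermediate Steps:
j = -129827/44 (j = -(23605 + 1/(111 - 122))/8 = -(23605 + 1/(-11))/8 = -(23605 - 1/11)/8 = -⅛*259654/11 = -129827/44 ≈ -2950.6)
c = 776/2503 (c = (-260 + 5692)/(-143 + 17664) = 5432/17521 = 5432*(1/17521) = 776/2503 ≈ 0.31003)
j - c = -129827/44 - 1*776/2503 = -129827/44 - 776/2503 = -324991125/110132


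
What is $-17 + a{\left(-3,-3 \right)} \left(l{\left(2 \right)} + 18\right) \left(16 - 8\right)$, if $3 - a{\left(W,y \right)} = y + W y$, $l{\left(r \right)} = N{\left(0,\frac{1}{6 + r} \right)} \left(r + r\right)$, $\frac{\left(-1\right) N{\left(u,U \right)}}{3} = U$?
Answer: $-413$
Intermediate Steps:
$N{\left(u,U \right)} = - 3 U$
$l{\left(r \right)} = - \frac{6 r}{6 + r}$ ($l{\left(r \right)} = - \frac{3}{6 + r} \left(r + r\right) = - \frac{3}{6 + r} 2 r = - \frac{6 r}{6 + r}$)
$a{\left(W,y \right)} = 3 - y - W y$ ($a{\left(W,y \right)} = 3 - \left(y + W y\right) = 3 - y - W y$)
$-17 + a{\left(-3,-3 \right)} \left(l{\left(2 \right)} + 18\right) \left(16 - 8\right) = -17 + \left(3 - -3 - \left(-3\right) \left(-3\right)\right) \left(\left(-6\right) 2 \frac{1}{6 + 2} + 18\right) \left(16 - 8\right) = -17 + \left(3 + 3 - 9\right) \left(\left(-6\right) 2 \cdot \frac{1}{8} + 18\right) 8 = -17 - 3 \left(\left(-6\right) 2 \cdot \frac{1}{8} + 18\right) 8 = -17 - 3 \left(- \frac{3}{2} + 18\right) 8 = -17 - 3 \cdot \frac{33}{2} \cdot 8 = -17 - 396 = -413$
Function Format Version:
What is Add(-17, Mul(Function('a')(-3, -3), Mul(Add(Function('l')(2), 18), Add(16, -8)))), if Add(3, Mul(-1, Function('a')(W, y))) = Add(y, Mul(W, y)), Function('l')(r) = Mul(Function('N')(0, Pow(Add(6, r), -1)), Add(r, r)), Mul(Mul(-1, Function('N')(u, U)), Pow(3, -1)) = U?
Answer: -413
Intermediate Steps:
Function('N')(u, U) = Mul(-3, U)
Function('l')(r) = Mul(-6, r, Pow(Add(6, r), -1)) (Function('l')(r) = Mul(Mul(-3, Pow(Add(6, r), -1)), Add(r, r)) = Mul(Mul(-3, Pow(Add(6, r), -1)), Mul(2, r)) = Mul(-6, r, Pow(Add(6, r), -1)))
Function('a')(W, y) = Add(3, Mul(-1, y), Mul(-1, W, y)) (Function('a')(W, y) = Add(3, Mul(-1, Add(y, Mul(W, y)))) = Add(3, Add(Mul(-1, y), Mul(-1, W, y))) = Add(3, Mul(-1, y), Mul(-1, W, y)))
Add(-17, Mul(Function('a')(-3, -3), Mul(Add(Function('l')(2), 18), Add(16, -8)))) = Add(-17, Mul(Add(3, Mul(-1, -3), Mul(-1, -3, -3)), Mul(Add(Mul(-6, 2, Pow(Add(6, 2), -1)), 18), Add(16, -8)))) = Add(-17, Mul(Add(3, 3, -9), Mul(Add(Mul(-6, 2, Pow(8, -1)), 18), 8))) = Add(-17, Mul(-3, Mul(Add(Mul(-6, 2, Rational(1, 8)), 18), 8))) = Add(-17, Mul(-3, Mul(Add(Rational(-3, 2), 18), 8))) = Add(-17, Mul(-3, Mul(Rational(33, 2), 8))) = Add(-17, Mul(-3, 132)) = Add(-17, -396) = -413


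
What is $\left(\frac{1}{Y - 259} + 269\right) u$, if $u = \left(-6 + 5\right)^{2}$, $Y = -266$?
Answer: $\frac{141224}{525} \approx 269.0$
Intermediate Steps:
$u = 1$ ($u = \left(-1\right)^{2} = 1$)
$\left(\frac{1}{Y - 259} + 269\right) u = \left(\frac{1}{-266 - 259} + 269\right) 1 = \left(\frac{1}{-525} + 269\right) 1 = \left(- \frac{1}{525} + 269\right) 1 = \frac{141224}{525} \cdot 1 = \frac{141224}{525}$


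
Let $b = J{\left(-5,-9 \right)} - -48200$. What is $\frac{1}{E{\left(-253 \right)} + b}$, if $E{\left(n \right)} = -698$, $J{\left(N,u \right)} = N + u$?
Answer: $\frac{1}{47488} \approx 2.1058 \cdot 10^{-5}$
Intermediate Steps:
$b = 48186$ ($b = \left(-5 - 9\right) - -48200 = -14 + 48200 = 48186$)
$\frac{1}{E{\left(-253 \right)} + b} = \frac{1}{-698 + 48186} = \frac{1}{47488}$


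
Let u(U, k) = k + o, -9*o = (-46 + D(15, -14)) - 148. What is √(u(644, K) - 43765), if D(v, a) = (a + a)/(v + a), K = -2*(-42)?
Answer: I*√392907/3 ≈ 208.94*I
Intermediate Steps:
K = 84
D(v, a) = 2*a/(a + v) (D(v, a) = (2*a)/(a + v) = 2*a/(a + v))
o = 74/3 (o = -((-46 + 2*(-14)/(-14 + 15)) - 148)/9 = -((-46 + 2*(-14)/1) - 148)/9 = -((-46 + 2*(-14)*1) - 148)/9 = -((-46 - 28) - 148)/9 = -(-74 - 148)/9 = -⅑*(-222) = 74/3 ≈ 24.667)
u(U, k) = 74/3 + k (u(U, k) = k + 74/3 = 74/3 + k)
√(u(644, K) - 43765) = √((74/3 + 84) - 43765) = √(326/3 - 43765) = √(-130969/3) = I*√392907/3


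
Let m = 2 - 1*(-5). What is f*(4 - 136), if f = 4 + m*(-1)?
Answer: 396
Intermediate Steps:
m = 7 (m = 2 + 5 = 7)
f = -3 (f = 4 + 7*(-1) = 4 - 7 = -3)
f*(4 - 136) = -3*(4 - 136) = -3*(-132) = 396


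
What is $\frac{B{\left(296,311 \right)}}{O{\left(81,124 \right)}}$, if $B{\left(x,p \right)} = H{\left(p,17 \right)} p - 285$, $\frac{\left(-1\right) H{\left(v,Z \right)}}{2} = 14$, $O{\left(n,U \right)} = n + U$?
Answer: $- \frac{8993}{205} \approx -43.868$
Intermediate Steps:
$O{\left(n,U \right)} = U + n$
$H{\left(v,Z \right)} = -28$ ($H{\left(v,Z \right)} = \left(-2\right) 14 = -28$)
$B{\left(x,p \right)} = -285 - 28 p$ ($B{\left(x,p \right)} = - 28 p - 285 = -285 - 28 p$)
$\frac{B{\left(296,311 \right)}}{O{\left(81,124 \right)}} = \frac{-285 - 8708}{124 + 81} = \frac{-285 - 8708}{205} = \left(-8993\right) \frac{1}{205} = - \frac{8993}{205}$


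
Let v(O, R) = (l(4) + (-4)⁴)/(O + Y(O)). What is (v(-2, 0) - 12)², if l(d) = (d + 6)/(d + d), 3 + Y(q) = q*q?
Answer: 1159929/16 ≈ 72496.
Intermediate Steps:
Y(q) = -3 + q² (Y(q) = -3 + q*q = -3 + q²)
l(d) = (6 + d)/(2*d) (l(d) = (6 + d)/((2*d)) = (6 + d)*(1/(2*d)) = (6 + d)/(2*d))
v(O, R) = 1029/(4*(-3 + O + O²)) (v(O, R) = ((½)*(6 + 4)/4 + (-4)⁴)/(O + (-3 + O²)) = ((½)*(¼)*10 + 256)/(-3 + O + O²) = (5/4 + 256)/(-3 + O + O²) = 1029/(4*(-3 + O + O²)))
(v(-2, 0) - 12)² = (1029/(4*(-3 - 2 + (-2)²)) - 12)² = (1029/(4*(-3 - 2 + 4)) - 12)² = ((1029/4)/(-1) - 12)² = ((1029/4)*(-1) - 12)² = (-1029/4 - 12)² = (-1077/4)² = 1159929/16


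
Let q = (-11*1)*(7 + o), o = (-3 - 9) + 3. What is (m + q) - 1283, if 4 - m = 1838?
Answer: -3095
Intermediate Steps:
m = -1834 (m = 4 - 1*1838 = 4 - 1838 = -1834)
o = -9 (o = -12 + 3 = -9)
q = 22 (q = (-11*1)*(7 - 9) = -11*(-2) = 22)
(m + q) - 1283 = (-1834 + 22) - 1283 = -1812 - 1283 = -3095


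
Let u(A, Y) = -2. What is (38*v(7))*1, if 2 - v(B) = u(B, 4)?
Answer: 152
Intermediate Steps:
v(B) = 4 (v(B) = 2 - 1*(-2) = 2 + 2 = 4)
(38*v(7))*1 = (38*4)*1 = 152*1 = 152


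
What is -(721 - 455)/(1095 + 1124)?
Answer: -38/317 ≈ -0.11987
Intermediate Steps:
-(721 - 455)/(1095 + 1124) = -266/2219 = -1*38/317 = -38/317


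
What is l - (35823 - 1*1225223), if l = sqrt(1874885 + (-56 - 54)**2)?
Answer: 1189400 + 3*sqrt(209665) ≈ 1.1908e+6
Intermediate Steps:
l = 3*sqrt(209665) (l = sqrt(1874885 + (-110)**2) = sqrt(1874885 + 12100) = sqrt(1886985) = 3*sqrt(209665) ≈ 1373.7)
l - (35823 - 1*1225223) = 3*sqrt(209665) - (35823 - 1*1225223) = 3*sqrt(209665) - (35823 - 1225223) = 3*sqrt(209665) - 1*(-1189400) = 3*sqrt(209665) + 1189400 = 1189400 + 3*sqrt(209665)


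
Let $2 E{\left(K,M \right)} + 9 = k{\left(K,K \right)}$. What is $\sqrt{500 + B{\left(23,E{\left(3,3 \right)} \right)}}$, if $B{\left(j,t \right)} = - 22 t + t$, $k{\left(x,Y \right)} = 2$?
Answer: $\frac{\sqrt{2294}}{2} \approx 23.948$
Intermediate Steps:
$E{\left(K,M \right)} = - \frac{7}{2}$ ($E{\left(K,M \right)} = - \frac{9}{2} + \frac{1}{2} \cdot 2 = - \frac{9}{2} + 1 = - \frac{7}{2}$)
$B{\left(j,t \right)} = - 21 t$
$\sqrt{500 + B{\left(23,E{\left(3,3 \right)} \right)}} = \sqrt{500 - - \frac{147}{2}} = \sqrt{500 + \frac{147}{2}} = \sqrt{\frac{1147}{2}} = \frac{\sqrt{2294}}{2}$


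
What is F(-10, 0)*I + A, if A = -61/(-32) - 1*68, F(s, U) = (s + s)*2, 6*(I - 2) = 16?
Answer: -24265/96 ≈ -252.76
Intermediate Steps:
I = 14/3 (I = 2 + (1/6)*16 = 2 + 8/3 = 14/3 ≈ 4.6667)
F(s, U) = 4*s (F(s, U) = (2*s)*2 = 4*s)
A = -2115/32 (A = -61*(-1/32) - 68 = 61/32 - 68 = -2115/32 ≈ -66.094)
F(-10, 0)*I + A = (4*(-10))*(14/3) - 2115/32 = -40*14/3 - 2115/32 = -560/3 - 2115/32 = -24265/96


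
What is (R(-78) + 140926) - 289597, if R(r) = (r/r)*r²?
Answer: -142587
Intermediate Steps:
R(r) = r² (R(r) = 1*r² = r²)
(R(-78) + 140926) - 289597 = ((-78)² + 140926) - 289597 = (6084 + 140926) - 289597 = 147010 - 289597 = -142587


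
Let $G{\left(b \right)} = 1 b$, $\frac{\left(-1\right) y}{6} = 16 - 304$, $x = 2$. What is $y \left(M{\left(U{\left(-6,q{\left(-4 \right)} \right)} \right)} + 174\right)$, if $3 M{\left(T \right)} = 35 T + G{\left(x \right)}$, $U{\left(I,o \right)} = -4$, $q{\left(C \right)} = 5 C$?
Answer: $221184$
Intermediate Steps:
$y = 1728$ ($y = - 6 \left(16 - 304\right) = \left(-6\right) \left(-288\right) = 1728$)
$G{\left(b \right)} = b$
$M{\left(T \right)} = \frac{2}{3} + \frac{35 T}{3}$ ($M{\left(T \right)} = \frac{35 T + 2}{3} = \frac{2 + 35 T}{3} = \frac{2}{3} + \frac{35 T}{3}$)
$y \left(M{\left(U{\left(-6,q{\left(-4 \right)} \right)} \right)} + 174\right) = 1728 \left(\left(\frac{2}{3} + \frac{35}{3} \left(-4\right)\right) + 174\right) = 1728 \left(\left(\frac{2}{3} - \frac{140}{3}\right) + 174\right) = 1728 \left(-46 + 174\right) = 1728 \cdot 128 = 221184$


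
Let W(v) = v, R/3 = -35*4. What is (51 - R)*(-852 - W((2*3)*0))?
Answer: -401292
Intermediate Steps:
R = -420 (R = 3*(-35*4) = 3*(-140) = -420)
(51 - R)*(-852 - W((2*3)*0)) = (51 - 1*(-420))*(-852 - 2*3*0) = (51 + 420)*(-852 - 6*0) = 471*(-852 - 1*0) = 471*(-852 + 0) = 471*(-852) = -401292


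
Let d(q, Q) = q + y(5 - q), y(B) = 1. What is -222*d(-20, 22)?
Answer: 4218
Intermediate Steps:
d(q, Q) = 1 + q (d(q, Q) = q + 1 = 1 + q)
-222*d(-20, 22) = -222*(1 - 20) = -222*(-19) = 4218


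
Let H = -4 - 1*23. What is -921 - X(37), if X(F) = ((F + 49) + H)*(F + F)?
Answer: -5287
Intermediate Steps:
H = -27 (H = -4 - 23 = -27)
X(F) = 2*F*(22 + F) (X(F) = ((F + 49) - 27)*(F + F) = ((49 + F) - 27)*(2*F) = (22 + F)*(2*F) = 2*F*(22 + F))
-921 - X(37) = -921 - 2*37*(22 + 37) = -921 - 2*37*59 = -921 - 1*4366 = -921 - 4366 = -5287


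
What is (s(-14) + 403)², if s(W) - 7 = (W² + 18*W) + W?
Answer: 115600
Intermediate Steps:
s(W) = 7 + W² + 19*W (s(W) = 7 + ((W² + 18*W) + W) = 7 + (W² + 19*W) = 7 + W² + 19*W)
(s(-14) + 403)² = ((7 + (-14)² + 19*(-14)) + 403)² = ((7 + 196 - 266) + 403)² = (-63 + 403)² = 340² = 115600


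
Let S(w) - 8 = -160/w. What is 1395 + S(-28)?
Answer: 9861/7 ≈ 1408.7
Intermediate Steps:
S(w) = 8 - 160/w
1395 + S(-28) = 1395 + (8 - 160/(-28)) = 1395 + (8 - 160*(-1/28)) = 1395 + (8 + 40/7) = 1395 + 96/7 = 9861/7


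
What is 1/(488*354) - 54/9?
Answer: -1036511/172752 ≈ -6.0000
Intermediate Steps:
1/(488*354) - 54/9 = (1/488)*(1/354) - 54*1/9 = 1/172752 - 6 = -1036511/172752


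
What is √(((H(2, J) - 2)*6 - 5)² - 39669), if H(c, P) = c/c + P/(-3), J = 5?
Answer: 2*I*√9807 ≈ 198.06*I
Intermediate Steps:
H(c, P) = 1 - P/3 (H(c, P) = 1 + P*(-⅓) = 1 - P/3)
√(((H(2, J) - 2)*6 - 5)² - 39669) = √((((1 - ⅓*5) - 2)*6 - 5)² - 39669) = √((((1 - 5/3) - 2)*6 - 5)² - 39669) = √(((-⅔ - 2)*6 - 5)² - 39669) = √((-8/3*6 - 5)² - 39669) = √((-16 - 5)² - 39669) = √((-21)² - 39669) = √(441 - 39669) = √(-39228) = 2*I*√9807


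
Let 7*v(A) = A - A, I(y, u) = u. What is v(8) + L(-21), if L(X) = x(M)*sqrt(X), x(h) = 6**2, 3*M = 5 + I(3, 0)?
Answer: 36*I*sqrt(21) ≈ 164.97*I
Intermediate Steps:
v(A) = 0 (v(A) = (A - A)/7 = (1/7)*0 = 0)
M = 5/3 (M = (5 + 0)/3 = (1/3)*5 = 5/3 ≈ 1.6667)
x(h) = 36
L(X) = 36*sqrt(X)
v(8) + L(-21) = 0 + 36*sqrt(-21) = 0 + 36*(I*sqrt(21)) = 0 + 36*I*sqrt(21) = 36*I*sqrt(21)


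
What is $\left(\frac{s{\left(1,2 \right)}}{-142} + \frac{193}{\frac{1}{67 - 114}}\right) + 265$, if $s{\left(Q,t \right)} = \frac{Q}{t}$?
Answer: $- \frac{2500905}{284} \approx -8806.0$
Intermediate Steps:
$\left(\frac{s{\left(1,2 \right)}}{-142} + \frac{193}{\frac{1}{67 - 114}}\right) + 265 = \left(\frac{1 \cdot \frac{1}{2}}{-142} + \frac{193}{\frac{1}{67 - 114}}\right) + 265 = \left(1 \cdot \frac{1}{2} \left(- \frac{1}{142}\right) + \frac{193}{\frac{1}{-47}}\right) + 265 = \left(\frac{1}{2} \left(- \frac{1}{142}\right) + \frac{193}{- \frac{1}{47}}\right) + 265 = \left(- \frac{1}{284} + 193 \left(-47\right)\right) + 265 = \left(- \frac{1}{284} - 9071\right) + 265 = - \frac{2576165}{284} + 265 = - \frac{2500905}{284}$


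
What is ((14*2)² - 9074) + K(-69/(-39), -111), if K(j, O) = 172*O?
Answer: -27382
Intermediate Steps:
((14*2)² - 9074) + K(-69/(-39), -111) = ((14*2)² - 9074) + 172*(-111) = (28² - 9074) - 19092 = (784 - 9074) - 19092 = -8290 - 19092 = -27382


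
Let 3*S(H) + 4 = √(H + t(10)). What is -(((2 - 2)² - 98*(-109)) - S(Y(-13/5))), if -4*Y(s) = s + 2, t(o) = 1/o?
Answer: -64099/6 ≈ -10683.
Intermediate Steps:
Y(s) = -½ - s/4 (Y(s) = -(s + 2)/4 = -(2 + s)/4 = -½ - s/4)
S(H) = -4/3 + √(⅒ + H)/3 (S(H) = -4/3 + √(H + 1/10)/3 = -4/3 + √(H + ⅒)/3 = -4/3 + √(⅒ + H)/3)
-(((2 - 2)² - 98*(-109)) - S(Y(-13/5))) = -(((2 - 2)² - 98*(-109)) - (-4/3 + √(10 + 100*(-½ - (-13)/(4*5)))/30)) = -((0² + 10682) - (-4/3 + √(10 + 100*(-½ - (-13)/(4*5)))/30)) = -((0 + 10682) - (-4/3 + √(10 + 100*(-½ - ¼*(-13/5)))/30)) = -(10682 - (-4/3 + √(10 + 100*(-½ + 13/20))/30)) = -(10682 - (-4/3 + √(10 + 100*(3/20))/30)) = -(10682 - (-4/3 + √(10 + 15)/30)) = -(10682 - (-4/3 + √25/30)) = -(10682 - (-4/3 + (1/30)*5)) = -(10682 - (-4/3 + ⅙)) = -(10682 - 1*(-7/6)) = -(10682 + 7/6) = -1*64099/6 = -64099/6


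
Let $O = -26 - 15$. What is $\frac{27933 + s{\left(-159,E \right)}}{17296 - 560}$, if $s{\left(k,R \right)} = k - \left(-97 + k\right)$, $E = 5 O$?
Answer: $\frac{14015}{8368} \approx 1.6748$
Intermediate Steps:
$O = -41$
$E = -205$ ($E = 5 \left(-41\right) = -205$)
$s{\left(k,R \right)} = 97$
$\frac{27933 + s{\left(-159,E \right)}}{17296 - 560} = \frac{27933 + 97}{17296 - 560} = \frac{28030}{17296 - 560} = \frac{28030}{16736} = 28030 \cdot \frac{1}{16736} = \frac{14015}{8368}$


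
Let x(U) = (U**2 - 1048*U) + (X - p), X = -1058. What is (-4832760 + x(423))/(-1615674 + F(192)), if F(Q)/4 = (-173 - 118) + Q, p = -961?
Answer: 2548616/808035 ≈ 3.1541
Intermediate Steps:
F(Q) = -1164 + 4*Q (F(Q) = 4*((-173 - 118) + Q) = 4*(-291 + Q) = -1164 + 4*Q)
x(U) = -97 + U**2 - 1048*U (x(U) = (U**2 - 1048*U) + (-1058 - 1*(-961)) = (U**2 - 1048*U) + (-1058 + 961) = (U**2 - 1048*U) - 97 = -97 + U**2 - 1048*U)
(-4832760 + x(423))/(-1615674 + F(192)) = (-4832760 + (-97 + 423**2 - 1048*423))/(-1615674 + (-1164 + 4*192)) = (-4832760 + (-97 + 178929 - 443304))/(-1615674 + (-1164 + 768)) = (-4832760 - 264472)/(-1615674 - 396) = -5097232/(-1616070) = -5097232*(-1/1616070) = 2548616/808035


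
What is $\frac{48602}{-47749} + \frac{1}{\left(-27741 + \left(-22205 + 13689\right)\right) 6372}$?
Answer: $- \frac{863730835489}{848571735492} \approx -1.0179$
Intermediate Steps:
$\frac{48602}{-47749} + \frac{1}{\left(-27741 + \left(-22205 + 13689\right)\right) 6372} = 48602 \left(- \frac{1}{47749}\right) + \frac{1}{-27741 - 8516} \cdot \frac{1}{6372} = - \frac{48602}{47749} + \frac{1}{-36257} \cdot \frac{1}{6372} = - \frac{48602}{47749} - \frac{1}{231029604} = - \frac{863730835489}{848571735492}$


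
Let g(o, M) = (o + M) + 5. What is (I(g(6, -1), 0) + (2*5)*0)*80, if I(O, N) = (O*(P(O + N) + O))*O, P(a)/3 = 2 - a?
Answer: -112000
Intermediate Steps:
g(o, M) = 5 + M + o (g(o, M) = (M + o) + 5 = 5 + M + o)
P(a) = 6 - 3*a (P(a) = 3*(2 - a) = 6 - 3*a)
I(O, N) = O²*(6 - 3*N - 2*O) (I(O, N) = (O*((6 - 3*(O + N)) + O))*O = (O*((6 - 3*(N + O)) + O))*O = (O*((6 + (-3*N - 3*O)) + O))*O = (O*((6 - 3*N - 3*O) + O))*O = (O*(6 - 3*N - 2*O))*O = O²*(6 - 3*N - 2*O))
(I(g(6, -1), 0) + (2*5)*0)*80 = ((5 - 1 + 6)²*(6 - 3*0 - 2*(5 - 1 + 6)) + (2*5)*0)*80 = (10²*(6 + 0 - 2*10) + 10*0)*80 = (100*(6 + 0 - 20) + 0)*80 = (100*(-14) + 0)*80 = (-1400 + 0)*80 = -1400*80 = -112000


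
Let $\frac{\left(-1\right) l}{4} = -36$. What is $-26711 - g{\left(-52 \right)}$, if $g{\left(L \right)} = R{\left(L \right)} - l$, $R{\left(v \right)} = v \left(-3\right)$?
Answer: $-26723$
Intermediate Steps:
$R{\left(v \right)} = - 3 v$
$l = 144$ ($l = \left(-4\right) \left(-36\right) = 144$)
$g{\left(L \right)} = -144 - 3 L$ ($g{\left(L \right)} = - 3 L - 144 = -144 - 3 L$)
$-26711 - g{\left(-52 \right)} = -26711 - \left(-144 - -156\right) = -26711 - \left(-144 + 156\right) = -26711 - 12 = -26723$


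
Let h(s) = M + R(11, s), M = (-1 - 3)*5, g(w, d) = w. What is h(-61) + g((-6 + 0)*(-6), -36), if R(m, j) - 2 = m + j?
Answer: -32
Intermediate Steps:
R(m, j) = 2 + j + m (R(m, j) = 2 + (m + j) = 2 + (j + m) = 2 + j + m)
M = -20 (M = -4*5 = -20)
h(s) = -7 + s (h(s) = -20 + (2 + s + 11) = -20 + (13 + s) = -7 + s)
h(-61) + g((-6 + 0)*(-6), -36) = (-7 - 61) + (-6 + 0)*(-6) = -68 - 6*(-6) = -68 + 36 = -32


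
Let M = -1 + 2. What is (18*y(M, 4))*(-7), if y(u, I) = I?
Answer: -504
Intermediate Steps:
M = 1
(18*y(M, 4))*(-7) = (18*4)*(-7) = 72*(-7) = -504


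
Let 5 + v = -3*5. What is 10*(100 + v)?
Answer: 800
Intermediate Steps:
v = -20 (v = -5 - 3*5 = -5 - 15 = -20)
10*(100 + v) = 10*(100 - 20) = 10*80 = 800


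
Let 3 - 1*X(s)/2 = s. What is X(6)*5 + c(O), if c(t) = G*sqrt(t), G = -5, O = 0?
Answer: -30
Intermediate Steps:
X(s) = 6 - 2*s
c(t) = -5*sqrt(t)
X(6)*5 + c(O) = (6 - 2*6)*5 - 5*sqrt(0) = (6 - 12)*5 - 5*0 = -6*5 + 0 = -30 + 0 = -30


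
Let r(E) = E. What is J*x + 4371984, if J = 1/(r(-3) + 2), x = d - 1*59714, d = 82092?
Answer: 4349606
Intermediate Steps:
x = 22378 (x = 82092 - 1*59714 = 82092 - 59714 = 22378)
J = -1 (J = 1/(-3 + 2) = 1/(-1) = -1)
J*x + 4371984 = -1*22378 + 4371984 = -22378 + 4371984 = 4349606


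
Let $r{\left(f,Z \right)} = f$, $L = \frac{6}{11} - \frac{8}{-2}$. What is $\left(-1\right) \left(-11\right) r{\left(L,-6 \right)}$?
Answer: $50$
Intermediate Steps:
$L = \frac{50}{11}$ ($L = 6 \cdot \frac{1}{11} - -4 = \frac{6}{11} + 4 = \frac{50}{11} \approx 4.5455$)
$\left(-1\right) \left(-11\right) r{\left(L,-6 \right)} = \left(-1\right) \left(-11\right) \frac{50}{11} = 11 \cdot \frac{50}{11} = 50$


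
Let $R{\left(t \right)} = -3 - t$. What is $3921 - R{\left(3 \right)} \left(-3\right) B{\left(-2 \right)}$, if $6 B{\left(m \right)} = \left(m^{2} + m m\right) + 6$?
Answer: $3879$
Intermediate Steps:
$B{\left(m \right)} = 1 + \frac{m^{2}}{3}$ ($B{\left(m \right)} = \frac{\left(m^{2} + m m\right) + 6}{6} = \frac{\left(m^{2} + m^{2}\right) + 6}{6} = \frac{2 m^{2} + 6}{6} = \frac{6 + 2 m^{2}}{6} = 1 + \frac{m^{2}}{3}$)
$3921 - R{\left(3 \right)} \left(-3\right) B{\left(-2 \right)} = 3921 - \left(-3 - 3\right) \left(-3\right) \left(1 + \frac{\left(-2\right)^{2}}{3}\right) = 3921 - \left(-3 - 3\right) \left(-3\right) \left(1 + \frac{1}{3} \cdot 4\right) = 3921 - \left(-6\right) \left(-3\right) \left(1 + \frac{4}{3}\right) = 3921 - 18 \cdot \frac{7}{3} = 3921 - 42 = 3879$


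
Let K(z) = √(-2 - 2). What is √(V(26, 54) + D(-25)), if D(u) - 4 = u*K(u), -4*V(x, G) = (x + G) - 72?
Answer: √(2 - 50*I) ≈ 5.101 - 4.901*I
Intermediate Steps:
K(z) = 2*I (K(z) = √(-4) = 2*I)
V(x, G) = 18 - G/4 - x/4 (V(x, G) = -((x + G) - 72)/4 = -((G + x) - 72)/4 = -(-72 + G + x)/4 = 18 - G/4 - x/4)
D(u) = 4 + 2*I*u (D(u) = 4 + u*(2*I) = 4 + 2*I*u)
√(V(26, 54) + D(-25)) = √((18 - ¼*54 - ¼*26) + (4 + 2*I*(-25))) = √((18 - 27/2 - 13/2) + (4 - 50*I)) = √(-2 + (4 - 50*I)) = √(2 - 50*I)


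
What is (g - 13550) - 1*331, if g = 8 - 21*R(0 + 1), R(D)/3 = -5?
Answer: -13558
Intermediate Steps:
R(D) = -15 (R(D) = 3*(-5) = -15)
g = 323 (g = 8 - 21*(-15) = 8 + 315 = 323)
(g - 13550) - 1*331 = (323 - 13550) - 1*331 = -13227 - 331 = -13558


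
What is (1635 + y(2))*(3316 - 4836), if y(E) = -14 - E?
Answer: -2460880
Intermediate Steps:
(1635 + y(2))*(3316 - 4836) = (1635 + (-14 - 1*2))*(3316 - 4836) = (1635 + (-14 - 2))*(-1520) = (1635 - 16)*(-1520) = 1619*(-1520) = -2460880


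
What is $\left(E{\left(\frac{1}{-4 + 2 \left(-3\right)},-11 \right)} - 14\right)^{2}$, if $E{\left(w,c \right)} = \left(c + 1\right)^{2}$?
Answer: $7396$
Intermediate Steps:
$E{\left(w,c \right)} = \left(1 + c\right)^{2}$
$\left(E{\left(\frac{1}{-4 + 2 \left(-3\right)},-11 \right)} - 14\right)^{2} = \left(\left(1 - 11\right)^{2} - 14\right)^{2} = \left(\left(-10\right)^{2} - 14\right)^{2} = \left(100 - 14\right)^{2} = 86^{2} = 7396$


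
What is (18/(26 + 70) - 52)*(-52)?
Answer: 10777/4 ≈ 2694.3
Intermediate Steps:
(18/(26 + 70) - 52)*(-52) = (18/96 - 52)*(-52) = (18*(1/96) - 52)*(-52) = (3/16 - 52)*(-52) = -829/16*(-52) = 10777/4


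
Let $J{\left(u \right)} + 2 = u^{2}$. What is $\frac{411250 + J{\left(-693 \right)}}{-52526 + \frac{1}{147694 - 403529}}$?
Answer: $- \frac{228076134995}{13437989211} \approx -16.972$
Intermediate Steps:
$J{\left(u \right)} = -2 + u^{2}$
$\frac{411250 + J{\left(-693 \right)}}{-52526 + \frac{1}{147694 - 403529}} = \frac{411250 - \left(2 - \left(-693\right)^{2}\right)}{-52526 + \frac{1}{147694 - 403529}} = \frac{411250 + \left(-2 + 480249\right)}{-52526 + \frac{1}{-255835}} = \frac{411250 + 480247}{-52526 - \frac{1}{255835}} = \frac{891497}{- \frac{13437989211}{255835}} = 891497 \left(- \frac{255835}{13437989211}\right) = - \frac{228076134995}{13437989211}$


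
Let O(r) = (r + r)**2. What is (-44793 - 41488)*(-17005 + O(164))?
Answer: -7815246699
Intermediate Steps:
O(r) = 4*r**2 (O(r) = (2*r)**2 = 4*r**2)
(-44793 - 41488)*(-17005 + O(164)) = (-44793 - 41488)*(-17005 + 4*164**2) = -86281*(-17005 + 4*26896) = -86281*(-17005 + 107584) = -86281*90579 = -7815246699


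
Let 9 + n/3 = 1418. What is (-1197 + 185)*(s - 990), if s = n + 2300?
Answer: -5603444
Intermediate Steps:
n = 4227 (n = -27 + 3*1418 = -27 + 4254 = 4227)
s = 6527 (s = 4227 + 2300 = 6527)
(-1197 + 185)*(s - 990) = (-1197 + 185)*(6527 - 990) = -1012*5537 = -5603444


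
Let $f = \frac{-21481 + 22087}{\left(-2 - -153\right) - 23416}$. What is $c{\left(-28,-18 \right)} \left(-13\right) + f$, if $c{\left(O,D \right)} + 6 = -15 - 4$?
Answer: $\frac{2520173}{7755} \approx 324.97$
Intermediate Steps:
$c{\left(O,D \right)} = -25$ ($c{\left(O,D \right)} = -6 - 19 = -25$)
$f = - \frac{202}{7755}$ ($f = \frac{606}{\left(-2 + 153\right) - 23416} = \frac{606}{151 - 23416} = \frac{606}{-23265} = 606 \left(- \frac{1}{23265}\right) = - \frac{202}{7755} \approx -0.026048$)
$c{\left(-28,-18 \right)} \left(-13\right) + f = \left(-25\right) \left(-13\right) - \frac{202}{7755} = 325 - \frac{202}{7755} = \frac{2520173}{7755}$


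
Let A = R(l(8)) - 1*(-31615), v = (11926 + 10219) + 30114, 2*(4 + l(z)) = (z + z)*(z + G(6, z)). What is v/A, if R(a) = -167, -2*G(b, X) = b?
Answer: 52259/31448 ≈ 1.6618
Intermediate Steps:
G(b, X) = -b/2
l(z) = -4 + z*(-3 + z) (l(z) = -4 + ((z + z)*(z - 1/2*6))/2 = -4 + ((2*z)*(z - 3))/2 = -4 + ((2*z)*(-3 + z))/2 = -4 + (2*z*(-3 + z))/2 = -4 + z*(-3 + z))
v = 52259 (v = 22145 + 30114 = 52259)
A = 31448 (A = -167 - 1*(-31615) = -167 + 31615 = 31448)
v/A = 52259/31448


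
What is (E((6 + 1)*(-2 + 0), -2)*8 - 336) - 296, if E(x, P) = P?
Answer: -648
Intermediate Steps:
(E((6 + 1)*(-2 + 0), -2)*8 - 336) - 296 = (-2*8 - 336) - 296 = (-16 - 336) - 296 = -352 - 296 = -648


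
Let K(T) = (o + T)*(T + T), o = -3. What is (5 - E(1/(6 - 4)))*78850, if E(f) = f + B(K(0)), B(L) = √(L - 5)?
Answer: 354825 - 78850*I*√5 ≈ 3.5483e+5 - 1.7631e+5*I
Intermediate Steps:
K(T) = 2*T*(-3 + T) (K(T) = (-3 + T)*(T + T) = (-3 + T)*(2*T) = 2*T*(-3 + T))
B(L) = √(-5 + L)
E(f) = f + I*√5 (E(f) = f + √(-5 + 2*0*(-3 + 0)) = f + √(-5 + 2*0*(-3)) = f + √(-5 + 0) = f + √(-5) = f + I*√5)
(5 - E(1/(6 - 4)))*78850 = (5 - (1/(6 - 4) + I*√5))*78850 = (5 - (1/2 + I*√5))*78850 = (5 - (½ + I*√5))*78850 = (5 + (-½ - I*√5))*78850 = (9/2 - I*√5)*78850 = 354825 - 78850*I*√5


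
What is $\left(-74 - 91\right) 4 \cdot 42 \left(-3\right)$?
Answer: $83160$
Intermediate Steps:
$\left(-74 - 91\right) 4 \cdot 42 \left(-3\right) = - 165 \cdot 4 \left(-126\right) = \left(-165\right) \left(-504\right) = 83160$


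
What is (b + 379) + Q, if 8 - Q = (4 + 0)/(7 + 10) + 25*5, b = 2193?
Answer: 41731/17 ≈ 2454.8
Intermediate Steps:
Q = -1993/17 (Q = 8 - ((4 + 0)/(7 + 10) + 25*5) = 8 - (4/17 + 125) = 8 - 1*2129/17 = 8 - 2129/17 = -1993/17 ≈ -117.24)
(b + 379) + Q = (2193 + 379) - 1993/17 = 2572 - 1993/17 = 41731/17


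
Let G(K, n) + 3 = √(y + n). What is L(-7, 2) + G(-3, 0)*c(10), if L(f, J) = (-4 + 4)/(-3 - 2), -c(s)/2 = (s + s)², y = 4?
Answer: 800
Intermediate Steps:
c(s) = -8*s² (c(s) = -2*(s + s)² = -2*4*s² = -8*s²)
G(K, n) = -3 + √(4 + n)
L(f, J) = 0 (L(f, J) = 0/(-5) = 0*(-⅕) = 0)
L(-7, 2) + G(-3, 0)*c(10) = 0 + (-3 + √(4 + 0))*(-8*10²) = 0 + (-3 + √4)*(-8*100) = 0 + (-3 + 2)*(-800) = 0 - 1*(-800) = 0 + 800 = 800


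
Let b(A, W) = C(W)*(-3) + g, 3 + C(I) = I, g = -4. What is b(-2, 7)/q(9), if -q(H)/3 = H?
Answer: 16/27 ≈ 0.59259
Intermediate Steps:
q(H) = -3*H
C(I) = -3 + I
b(A, W) = 5 - 3*W (b(A, W) = (-3 + W)*(-3) - 4 = (9 - 3*W) - 4 = 5 - 3*W)
b(-2, 7)/q(9) = (5 - 3*7)/((-3*9)) = (5 - 21)/(-27) = -16*(-1/27) = 16/27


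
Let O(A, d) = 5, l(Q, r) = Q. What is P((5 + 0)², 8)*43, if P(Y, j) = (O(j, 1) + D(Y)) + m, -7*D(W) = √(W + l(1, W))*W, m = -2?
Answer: 129 - 1075*√26/7 ≈ -654.06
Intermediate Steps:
D(W) = -W*√(1 + W)/7 (D(W) = -√(W + 1)*W/7 = -√(1 + W)*W/7 = -W*√(1 + W)/7)
P(Y, j) = 3 - Y*√(1 + Y)/7 (P(Y, j) = (5 - Y*√(1 + Y)/7) - 2 = 3 - Y*√(1 + Y)/7)
P((5 + 0)², 8)*43 = (3 - (5 + 0)²*√(1 + (5 + 0)²)/7)*43 = (3 - ⅐*5²*√(1 + 5²))*43 = (3 - ⅐*25*√(1 + 25))*43 = (3 - ⅐*25*√26)*43 = (3 - 25*√26/7)*43 = 129 - 1075*√26/7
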